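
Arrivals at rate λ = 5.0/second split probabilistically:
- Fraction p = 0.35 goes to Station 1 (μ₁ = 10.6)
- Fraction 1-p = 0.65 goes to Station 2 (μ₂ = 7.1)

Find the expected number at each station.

Effective rates: λ₁ = 5.0×0.35 = 1.75, λ₂ = 5.0×0.65 = 3.25
Station 1: ρ₁ = 1.75/10.6 = 0.1651, L₁ = ρ₁/(1-ρ₁) = 0.1651/(1-0.1651) = 0.1977
Station 2: ρ₂ = 3.25/7.1 = 0.45775, L₂ = ρ₂/(1-ρ₂) = 0.45775/(1-0.45775) = 0.8442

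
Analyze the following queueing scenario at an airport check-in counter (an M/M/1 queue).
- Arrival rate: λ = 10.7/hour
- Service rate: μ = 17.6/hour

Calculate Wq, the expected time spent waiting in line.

First, compute utilization: ρ = λ/μ = 10.7/17.6 = 0.6080
For M/M/1: Wq = λ/(μ(μ-λ))
Wq = 10.7/(17.6 × (17.6-10.7))
Wq = 10.7/(17.6 × 6.90)
Wq = 0.08811 hours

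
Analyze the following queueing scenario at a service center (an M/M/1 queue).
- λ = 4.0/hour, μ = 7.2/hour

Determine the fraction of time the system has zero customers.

ρ = λ/μ = 4.0/7.2 = 0.5556
P(0) = 1 - ρ = 1 - 0.5556 = 0.4444
The server is idle 44.44% of the time.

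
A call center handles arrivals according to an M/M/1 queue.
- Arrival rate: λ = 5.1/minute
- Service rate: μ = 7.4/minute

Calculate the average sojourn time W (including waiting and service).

First, compute utilization: ρ = λ/μ = 5.1/7.4 = 0.6892
For M/M/1: W = 1/(μ-λ)
W = 1/(7.4-5.1) = 1/2.30
W = 0.4348 minutes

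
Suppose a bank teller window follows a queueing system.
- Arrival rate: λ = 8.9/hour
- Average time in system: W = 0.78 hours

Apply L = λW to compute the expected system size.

Little's Law: L = λW
L = 8.9 × 0.78 = 6.9420 transactions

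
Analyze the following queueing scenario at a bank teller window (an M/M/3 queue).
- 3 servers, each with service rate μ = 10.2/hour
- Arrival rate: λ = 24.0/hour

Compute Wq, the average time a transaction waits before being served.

Traffic intensity: ρ = λ/(cμ) = 24.0/(3×10.2) = 0.7843
Since ρ = 0.7843 < 1, system is stable.
Offered load a = λ/μ = cρ = 24.0/10.2 = 2.3529
P₀ = [ Σₙ₌₀^2 aⁿ/n! + a^3/(3!(1-ρ)) ]⁻¹
Σ = a^0/0! + a^1/1! + a^2/2! = 1.0000 + 2.3529 + 2.7682 = 6.1211
a^3/(3!(1-ρ)) = 13.0267/(6 × 0.215686) = 10.0661
P₀ = 1/(6.1211 + 10.0661) = 0.06178
Lq = P₀·a^3·ρ / (3!(1-ρ)²) = 0.061777 × 13.0267 × 0.78431 / (6 × 0.046521) = 2.2613
Wq = Lq/λ = 2.2613/24.0 = 0.09422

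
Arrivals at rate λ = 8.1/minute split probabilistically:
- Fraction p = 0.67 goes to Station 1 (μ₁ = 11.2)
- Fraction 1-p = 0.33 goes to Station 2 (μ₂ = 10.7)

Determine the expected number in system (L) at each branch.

Effective rates: λ₁ = 8.1×0.67 = 5.427, λ₂ = 8.1×0.33 = 2.673
Station 1: ρ₁ = 5.427/11.2 = 0.48455, L₁ = ρ₁/(1-ρ₁) = 0.48455/(1-0.48455) = 0.9401
Station 2: ρ₂ = 2.673/10.7 = 0.2498, L₂ = ρ₂/(1-ρ₂) = 0.2498/(1-0.2498) = 0.3330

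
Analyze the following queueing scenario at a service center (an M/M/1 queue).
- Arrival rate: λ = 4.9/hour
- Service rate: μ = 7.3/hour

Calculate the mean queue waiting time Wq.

First, compute utilization: ρ = λ/μ = 4.9/7.3 = 0.6712
For M/M/1: Wq = λ/(μ(μ-λ))
Wq = 4.9/(7.3 × (7.3-4.9))
Wq = 4.9/(7.3 × 2.40)
Wq = 0.2797 hours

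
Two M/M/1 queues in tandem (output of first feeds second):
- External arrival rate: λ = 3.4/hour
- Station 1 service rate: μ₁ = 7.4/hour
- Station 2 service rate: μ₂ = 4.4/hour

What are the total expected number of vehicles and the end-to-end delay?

By Jackson's theorem, each station behaves as independent M/M/1.
Station 1: ρ₁ = 3.4/7.4 = 0.4595, L₁ = ρ₁/(1-ρ₁) = λ/(μ₁-λ) = 3.4/4.00 = 0.8500
Station 2: ρ₂ = 3.4/4.4 = 0.7727, L₂ = ρ₂/(1-ρ₂) = λ/(μ₂-λ) = 3.4/1.00 = 3.4000
Total: L = L₁ + L₂ = 0.8500 + 3.4000 = 4.2500
W = L/λ = 4.2500/3.4 = 1.2500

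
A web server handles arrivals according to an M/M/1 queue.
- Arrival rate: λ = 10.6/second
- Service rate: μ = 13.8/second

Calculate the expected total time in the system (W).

First, compute utilization: ρ = λ/μ = 10.6/13.8 = 0.7681
For M/M/1: W = 1/(μ-λ)
W = 1/(13.8-10.6) = 1/3.20
W = 0.3125 seconds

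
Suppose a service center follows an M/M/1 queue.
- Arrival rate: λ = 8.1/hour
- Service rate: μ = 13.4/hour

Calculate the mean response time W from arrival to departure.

First, compute utilization: ρ = λ/μ = 8.1/13.4 = 0.6045
For M/M/1: W = 1/(μ-λ)
W = 1/(13.4-8.1) = 1/5.30
W = 0.1887 hours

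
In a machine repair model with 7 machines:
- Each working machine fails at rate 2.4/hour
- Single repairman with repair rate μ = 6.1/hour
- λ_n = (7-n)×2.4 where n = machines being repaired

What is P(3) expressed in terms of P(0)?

P(3)/P(0) = ∏_{i=0}^{3-1} λ_i/μ_{i+1}
= (7-0)×2.4/6.1 × (7-1)×2.4/6.1 × (7-2)×2.4/6.1
= 12.7898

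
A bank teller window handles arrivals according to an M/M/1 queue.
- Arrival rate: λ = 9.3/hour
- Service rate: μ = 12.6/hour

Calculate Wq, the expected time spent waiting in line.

First, compute utilization: ρ = λ/μ = 9.3/12.6 = 0.7381
For M/M/1: Wq = λ/(μ(μ-λ))
Wq = 9.3/(12.6 × (12.6-9.3))
Wq = 9.3/(12.6 × 3.30)
Wq = 0.2237 hours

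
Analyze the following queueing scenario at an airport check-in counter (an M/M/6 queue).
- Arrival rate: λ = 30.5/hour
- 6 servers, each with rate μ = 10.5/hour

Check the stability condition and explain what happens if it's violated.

Stability requires ρ = λ/(cμ) < 1
ρ = 30.5/(6 × 10.5) = 30.5/63.00 = 0.4841
Since 0.4841 < 1, the system is STABLE.
The servers are busy 48.41% of the time.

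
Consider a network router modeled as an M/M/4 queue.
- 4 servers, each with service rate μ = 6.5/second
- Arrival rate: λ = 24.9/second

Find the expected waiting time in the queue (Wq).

Traffic intensity: ρ = λ/(cμ) = 24.9/(4×6.5) = 0.9577
Since ρ = 0.9577 < 1, system is stable.
Offered load a = λ/μ = cρ = 24.9/6.5 = 3.8308
P₀ = [ Σₙ₌₀^3 aⁿ/n! + a^4/(4!(1-ρ)) ]⁻¹
Σ = a^0/0! + a^1/1! + a^2/2! + a^3/3! = 1.0000 + 3.8308 + 7.3374 + 9.3693 = 21.5375
a^4/(4!(1-ρ)) = 215.34955/(24 × 0.042307692) = 212.0867
P₀ = 1/(21.5375 + 212.0867) = 0.004280
Lq = P₀·a^4·ρ / (4!(1-ρ)²) = 0.00428038 × 215.3495 × 0.957692 / (24 × 0.00178994) = 20.5496
Wq = Lq/λ = 20.5496/24.9 = 0.8253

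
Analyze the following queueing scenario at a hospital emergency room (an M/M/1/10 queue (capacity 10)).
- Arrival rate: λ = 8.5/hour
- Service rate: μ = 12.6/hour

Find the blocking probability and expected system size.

ρ = λ/μ = 8.5/12.6 = 0.674603
P₀ = (1-ρ)/(1-ρ^(K+1)) = (1-0.674603)/(1-0.674603^11) = 0.32540/0.98683 = 0.3297
P_K = P₀×ρ^K = 0.32974 × 0.674603^10 = 0.32974 × 0.019520 = 0.006437
Blocking probability P_10 = 0.006437 (0.64%)
L = ρ[1 - (K+1)ρ^K + Kρ^(K+1)] / [(1-ρ)(1-ρ^(K+1))]
L = 0.674603 × (1 - 11×0.01952 + 10×0.01317) / ((1 - 0.674603) × (1 - 0.01317)) = 1.9264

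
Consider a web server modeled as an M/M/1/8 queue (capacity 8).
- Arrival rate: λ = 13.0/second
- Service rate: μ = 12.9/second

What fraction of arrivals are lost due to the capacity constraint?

ρ = λ/μ = 13.0/12.9 = 1.00775
P₀ = (1-ρ)/(1-ρ^(K+1)) = (1-1.00775)/(1-1.00775^9) = -0.007750/-0.07195 = 0.1077
P_K = P₀×ρ^K = 0.1077 × 1.00775^8 = 0.1077 × 1.0637 = 0.1146
Blocking probability = 11.46%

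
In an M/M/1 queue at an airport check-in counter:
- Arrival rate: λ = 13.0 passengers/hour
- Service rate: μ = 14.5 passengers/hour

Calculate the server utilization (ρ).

Server utilization: ρ = λ/μ
ρ = 13.0/14.5 = 0.8966
The server is busy 89.66% of the time.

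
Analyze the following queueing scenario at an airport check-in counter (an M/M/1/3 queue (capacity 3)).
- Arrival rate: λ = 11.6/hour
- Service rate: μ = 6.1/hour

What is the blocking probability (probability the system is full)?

ρ = λ/μ = 11.6/6.1 = 1.9016
P₀ = (1-ρ)/(1-ρ^(K+1)) = (1-1.9016)/(1-1.9016^4) = -0.9016/-12.0761 = 0.07466
P_K = P₀×ρ^K = 0.07466 × 1.9016^3 = 0.07466 × 6.8763 = 0.5134
Blocking probability = 51.34%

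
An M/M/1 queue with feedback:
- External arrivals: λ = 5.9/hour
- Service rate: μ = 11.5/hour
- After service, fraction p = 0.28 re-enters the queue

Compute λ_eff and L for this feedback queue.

Effective arrival rate: λ_eff = λ/(1-p) = 5.9/(1-0.28) = 5.9/0.72 = 8.1944
ρ = λ_eff/μ = 8.1944/11.5 = 0.71256
L = ρ/(1-ρ) = 0.71256/(1-0.71256) = 2.4790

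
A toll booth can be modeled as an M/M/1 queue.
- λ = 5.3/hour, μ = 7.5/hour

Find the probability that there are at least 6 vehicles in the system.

ρ = λ/μ = 5.3/7.5 = 0.70667
P(N ≥ n) = ρⁿ
P(N ≥ 6) = 0.70667^6
P(N ≥ 6) = 0.1245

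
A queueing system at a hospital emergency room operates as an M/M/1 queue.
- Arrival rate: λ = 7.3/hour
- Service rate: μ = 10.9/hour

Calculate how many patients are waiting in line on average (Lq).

ρ = λ/μ = 7.3/10.9 = 0.6697
For M/M/1: Lq = λ²/(μ(μ-λ))
Lq = 53.29/(10.9 × 3.60)
Lq = 1.3581 patients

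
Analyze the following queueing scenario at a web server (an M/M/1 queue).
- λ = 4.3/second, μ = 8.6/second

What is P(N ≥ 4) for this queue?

ρ = λ/μ = 4.3/8.6 = 0.5000
P(N ≥ n) = ρⁿ
P(N ≥ 4) = 0.5000^4
P(N ≥ 4) = 0.06250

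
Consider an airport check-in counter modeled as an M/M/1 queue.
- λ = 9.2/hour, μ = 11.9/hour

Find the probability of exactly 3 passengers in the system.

ρ = λ/μ = 9.2/11.9 = 0.7731
P(n) = (1-ρ)ρⁿ
P(3) = (1-0.7731) × 0.7731^3
P(3) = 0.22690 × 0.46207
P(3) = 0.1048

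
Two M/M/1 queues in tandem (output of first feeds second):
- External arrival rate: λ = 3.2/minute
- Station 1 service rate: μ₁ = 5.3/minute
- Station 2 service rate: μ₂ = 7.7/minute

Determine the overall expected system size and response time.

By Jackson's theorem, each station behaves as independent M/M/1.
Station 1: ρ₁ = 3.2/5.3 = 0.6038, L₁ = ρ₁/(1-ρ₁) = λ/(μ₁-λ) = 3.2/2.10 = 1.5238
Station 2: ρ₂ = 3.2/7.7 = 0.4156, L₂ = ρ₂/(1-ρ₂) = λ/(μ₂-λ) = 3.2/4.50 = 0.7111
Total: L = L₁ + L₂ = 1.5238 + 0.7111 = 2.2349
W = L/λ = 2.2349/3.2 = 0.6984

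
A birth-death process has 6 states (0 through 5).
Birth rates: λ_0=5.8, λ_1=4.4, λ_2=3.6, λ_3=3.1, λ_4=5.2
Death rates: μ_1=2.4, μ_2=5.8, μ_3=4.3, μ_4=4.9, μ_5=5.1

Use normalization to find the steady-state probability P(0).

Ratios P(n)/P(0) = (λ₀···λₙ₋₁)/(μ₁···μₙ):
P(1)/P(0) = (5.8)/(2.4) = 2.4167
P(2)/P(0) = (5.8×4.4)/(2.4×5.8) = 1.8333
P(3)/P(0) = (5.8×4.4×3.6)/(2.4×5.8×4.3) = 1.5349
P(4)/P(0) = (5.8×4.4×3.6×3.1)/(2.4×5.8×4.3×4.9) = 0.9710
P(5)/P(0) = (5.8×4.4×3.6×3.1×5.2)/(2.4×5.8×4.3×4.9×5.1) = 0.9901

Normalization: ∑ P(n) = 1
P(0) × (1.0000 + 2.4167 + 1.8333 + 1.5349 + 0.9710 + 0.9901) = 1
P(0) × 8.7460 = 1
P(0) = 1/8.7460 = 0.1143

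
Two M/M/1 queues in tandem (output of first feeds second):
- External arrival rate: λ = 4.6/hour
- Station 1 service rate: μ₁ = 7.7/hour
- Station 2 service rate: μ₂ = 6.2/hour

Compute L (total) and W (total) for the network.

By Jackson's theorem, each station behaves as independent M/M/1.
Station 1: ρ₁ = 4.6/7.7 = 0.5974, L₁ = ρ₁/(1-ρ₁) = λ/(μ₁-λ) = 4.6/3.10 = 1.4839
Station 2: ρ₂ = 4.6/6.2 = 0.7419, L₂ = ρ₂/(1-ρ₂) = λ/(μ₂-λ) = 4.6/1.60 = 2.8750
Total: L = L₁ + L₂ = 1.4839 + 2.8750 = 4.3589
W = L/λ = 4.3589/4.6 = 0.9476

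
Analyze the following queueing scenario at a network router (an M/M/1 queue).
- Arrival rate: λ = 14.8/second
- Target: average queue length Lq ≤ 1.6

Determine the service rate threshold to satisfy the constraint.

For M/M/1: Lq = λ²/(μ(μ-λ))
Need Lq ≤ 1.6, i.e. μ(μ-λ) ≥ λ²/1.6
μ² - 14.8μ - 219.04/1.6 ≥ 0  →  μ² - 14.8μ - 136.9000 ≥ 0
Quadratic formula (positive root): μ = [λ + √(λ² + 4×136.9000)]/2
Discriminant: 219.04 + 4×136.9000 = 766.6400, √766.6400 = 27.68826
μ ≥ (14.8 + 27.68826)/2 = 21.2441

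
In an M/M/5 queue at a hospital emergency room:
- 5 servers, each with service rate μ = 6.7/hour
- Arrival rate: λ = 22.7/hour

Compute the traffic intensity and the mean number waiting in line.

Traffic intensity: ρ = λ/(cμ) = 22.7/(5×6.7) = 0.6776
Since ρ = 0.6776 < 1, system is stable.
Offered load a = λ/μ = cρ = 22.7/6.7 = 3.3881
P₀ = [ Σₙ₌₀^4 aⁿ/n! + a^5/(5!(1-ρ)) ]⁻¹
Σ = a^0/0! + a^1/1! + a^2/2! + a^3/3! + a^4/4! = 1.00000 + 3.38806 + 5.73947 + 6.48189 + 5.49026 = 22.0997
a^5/(5!(1-ρ)) = 446.4320/(120 × 0.322388) = 11.5397
P₀ = 1/(22.0997 + 11.5397) = 0.02973
Lq = P₀·a^5·ρ / (5!(1-ρ)²) = 0.029727 × 446.4320 × 0.67761 / (120 × 0.10393) = 0.7210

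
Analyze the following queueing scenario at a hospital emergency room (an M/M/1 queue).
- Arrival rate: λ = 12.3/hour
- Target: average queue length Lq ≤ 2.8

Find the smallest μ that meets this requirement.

For M/M/1: Lq = λ²/(μ(μ-λ))
Need Lq ≤ 2.8, i.e. μ(μ-λ) ≥ λ²/2.8
μ² - 12.3μ - 151.29/2.8 ≥ 0  →  μ² - 12.3μ - 54.03214 ≥ 0
Quadratic formula (positive root): μ = [λ + √(λ² + 4×54.03214)]/2
Discriminant: 151.29 + 4×54.03214 = 367.4186, √367.4186 = 19.1682
μ ≥ (12.3 + 19.1682)/2 = 15.7341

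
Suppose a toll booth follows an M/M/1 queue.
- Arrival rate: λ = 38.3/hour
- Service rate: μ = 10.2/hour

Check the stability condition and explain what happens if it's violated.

Stability requires ρ = λ/(cμ) < 1
ρ = 38.3/(1 × 10.2) = 38.3/10.20 = 3.7549
Since 3.7549 ≥ 1, the system is UNSTABLE.
Queue grows without bound. Need μ > λ = 38.3.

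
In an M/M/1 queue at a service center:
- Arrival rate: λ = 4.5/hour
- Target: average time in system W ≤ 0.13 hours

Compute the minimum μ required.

For M/M/1: W = 1/(μ-λ)
Need W ≤ 0.13, so 1/(μ-λ) ≤ 0.13
μ - λ ≥ 1/0.13 = 7.6923
μ ≥ 4.5 + 7.6923 = 12.1923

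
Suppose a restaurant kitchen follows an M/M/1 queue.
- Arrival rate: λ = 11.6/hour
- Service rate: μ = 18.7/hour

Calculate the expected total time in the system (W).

First, compute utilization: ρ = λ/μ = 11.6/18.7 = 0.6203
For M/M/1: W = 1/(μ-λ)
W = 1/(18.7-11.6) = 1/7.10
W = 0.1408 hours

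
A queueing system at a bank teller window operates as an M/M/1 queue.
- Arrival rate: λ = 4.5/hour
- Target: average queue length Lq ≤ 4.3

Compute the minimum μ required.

For M/M/1: Lq = λ²/(μ(μ-λ))
Need Lq ≤ 4.3, i.e. μ(μ-λ) ≥ λ²/4.3
μ² - 4.5μ - 20.25/4.3 ≥ 0  →  μ² - 4.5μ - 4.7093 ≥ 0
Quadratic formula (positive root): μ = [λ + √(λ² + 4×4.7093)]/2
Discriminant: 20.25 + 4×4.7093 = 39.0872, √39.0872 = 6.2520
μ ≥ (4.5 + 6.2520)/2 = 5.3760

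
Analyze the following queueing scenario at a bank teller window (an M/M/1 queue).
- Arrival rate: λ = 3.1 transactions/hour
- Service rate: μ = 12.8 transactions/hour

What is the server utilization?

Server utilization: ρ = λ/μ
ρ = 3.1/12.8 = 0.2422
The server is busy 24.22% of the time.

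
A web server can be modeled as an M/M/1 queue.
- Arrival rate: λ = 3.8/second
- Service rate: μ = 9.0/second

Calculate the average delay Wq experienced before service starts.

First, compute utilization: ρ = λ/μ = 3.8/9.0 = 0.4222
For M/M/1: Wq = λ/(μ(μ-λ))
Wq = 3.8/(9.0 × (9.0-3.8))
Wq = 3.8/(9.0 × 5.20)
Wq = 0.08120 seconds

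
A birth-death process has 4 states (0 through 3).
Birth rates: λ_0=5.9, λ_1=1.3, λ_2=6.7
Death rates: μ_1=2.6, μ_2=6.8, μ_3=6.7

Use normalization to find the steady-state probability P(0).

Ratios P(n)/P(0) = (λ₀···λₙ₋₁)/(μ₁···μₙ):
P(1)/P(0) = (5.9)/(2.6) = 2.26923
P(2)/P(0) = (5.9×1.3)/(2.6×6.8) = 0.433824
P(3)/P(0) = (5.9×1.3×6.7)/(2.6×6.8×6.7) = 0.433824

Normalization: ∑ P(n) = 1
P(0) × (1.00000 + 2.26923 + 0.433824 + 0.433824) = 1
P(0) × 4.1369 = 1
P(0) = 1/4.1369 = 0.2417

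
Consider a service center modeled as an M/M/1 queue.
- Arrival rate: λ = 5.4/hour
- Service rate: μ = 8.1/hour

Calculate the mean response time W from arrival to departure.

First, compute utilization: ρ = λ/μ = 5.4/8.1 = 0.6667
For M/M/1: W = 1/(μ-λ)
W = 1/(8.1-5.4) = 1/2.70
W = 0.3704 hours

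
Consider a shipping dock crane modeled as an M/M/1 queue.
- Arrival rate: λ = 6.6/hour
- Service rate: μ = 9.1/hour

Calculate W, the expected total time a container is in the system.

First, compute utilization: ρ = λ/μ = 6.6/9.1 = 0.7253
For M/M/1: W = 1/(μ-λ)
W = 1/(9.1-6.6) = 1/2.50
W = 0.4000 hours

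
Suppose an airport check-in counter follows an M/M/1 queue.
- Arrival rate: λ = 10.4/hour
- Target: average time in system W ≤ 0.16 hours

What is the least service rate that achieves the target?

For M/M/1: W = 1/(μ-λ)
Need W ≤ 0.16, so 1/(μ-λ) ≤ 0.16
μ - λ ≥ 1/0.16 = 6.2500
μ ≥ 10.4 + 6.2500 = 16.6500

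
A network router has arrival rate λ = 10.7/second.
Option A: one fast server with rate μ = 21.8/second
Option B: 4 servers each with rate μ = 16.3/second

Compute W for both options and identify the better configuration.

Option A: single server μ = 21.8 (M/M/1)
  ρ_A = 10.7/21.8 = 0.4908
  W_A = 1/(μ-λ) = 1/(21.8-10.7) = 1/11.10 = 0.09009

Option B: 4 servers μ = 16.3 (M/M/4)
  ρ_B = λ/(cμ) = 10.7/(4×16.3) = 0.1641
  Offered load a = λ/μ = cρ = 10.7/16.3 = 0.6564
  P₀ = [ Σₙ₌₀^3 aⁿ/n! + a^4/(4!(1-ρ)) ]⁻¹
  Σ = a^0/0! + a^1/1! + a^2/2! + a^3/3! = 1.0000 + 0.6564 + 0.2155 + 0.04715 = 1.9190
  a^4/(4!(1-ρ)) = 0.1857/(24 × 0.8359) = 0.009256
  P₀ = 1/(1.9190 + 0.009256) = 0.5186
  Lq = P₀·a^4·ρ / (4!(1-ρ)²) = 0.5186 × 0.1857 × 0.1641 / (24 × 0.6987) = 0.0009424
  Wq_B = Lq/λ = 0.000942404/10.7 = 0.00008808
  W_B = Wq_B + 1/μ = 0.00008808 + 0.06135 = 0.06144

Since W_B = 0.06144 < W_A = 0.09009, Option B (multiple servers) has the shorter time in system.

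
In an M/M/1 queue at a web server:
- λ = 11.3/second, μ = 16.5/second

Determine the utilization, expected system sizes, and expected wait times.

Step 1: ρ = λ/μ = 11.3/16.5 = 0.6848
Step 2: L = λ/(μ-λ) = 11.3/5.20 = 2.1731
Step 3: Lq = λ²/(μ(μ-λ)) = 127.69/(16.5×5.20) = 1.4882
Step 4: W = 1/(μ-λ) = 1/5.20 = 0.19231
Step 5: Wq = λ/(μ(μ-λ)) = 11.3/(16.5×5.20) = 0.1317
Step 6: P(0) = 1-ρ = 0.3152
Verify: L = λW = 11.3×0.19231 = 2.1731 ✔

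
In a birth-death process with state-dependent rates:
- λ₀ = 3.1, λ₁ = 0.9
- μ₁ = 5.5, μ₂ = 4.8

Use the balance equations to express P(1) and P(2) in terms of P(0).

Balance equations:
State 0: λ₀P₀ = μ₁P₁ → P₁ = (λ₀/μ₁)P₀ = (3.1/5.5)P₀ = 0.5636P₀
State 1: P₂ = (λ₀λ₁)/(μ₁μ₂)P₀ = (3.1×0.9)/(5.5×4.8)P₀ = 0.1057P₀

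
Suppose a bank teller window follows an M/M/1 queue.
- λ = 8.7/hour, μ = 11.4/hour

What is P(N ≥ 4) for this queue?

ρ = λ/μ = 8.7/11.4 = 0.76316
P(N ≥ n) = ρⁿ
P(N ≥ 4) = 0.76316^4
P(N ≥ 4) = 0.3392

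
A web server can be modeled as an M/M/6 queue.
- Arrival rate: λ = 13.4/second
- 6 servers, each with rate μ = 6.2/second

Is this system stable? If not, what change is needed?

Stability requires ρ = λ/(cμ) < 1
ρ = 13.4/(6 × 6.2) = 13.4/37.20 = 0.3602
Since 0.3602 < 1, the system is STABLE.
The servers are busy 36.02% of the time.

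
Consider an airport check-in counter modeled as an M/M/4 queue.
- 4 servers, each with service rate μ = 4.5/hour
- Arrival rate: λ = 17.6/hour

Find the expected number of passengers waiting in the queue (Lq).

Traffic intensity: ρ = λ/(cμ) = 17.6/(4×4.5) = 0.9778
Since ρ = 0.9778 < 1, system is stable.
Offered load a = λ/μ = cρ = 17.6/4.5 = 3.9111
P₀ = [ Σₙ₌₀^3 aⁿ/n! + a^4/(4!(1-ρ)) ]⁻¹
Σ = a^0/0! + a^1/1! + a^2/2! + a^3/3! = 1.0000 + 3.9111 + 7.6484 + 9.9712 = 22.5307
a^4/(4!(1-ρ)) = 233.99179/(24 × 0.022222222) = 438.7346
P₀ = 1/(22.5307 + 438.7346) = 0.002168
Lq = P₀·a^4·ρ / (4!(1-ρ)²) = 0.00216795 × 233.9918 × 0.977778 / (24 × 0.000493827) = 41.8508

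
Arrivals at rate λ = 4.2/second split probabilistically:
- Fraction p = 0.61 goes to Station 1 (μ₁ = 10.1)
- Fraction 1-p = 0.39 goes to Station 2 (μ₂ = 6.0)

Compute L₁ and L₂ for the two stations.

Effective rates: λ₁ = 4.2×0.61 = 2.562, λ₂ = 4.2×0.39 = 1.638
Station 1: ρ₁ = 2.562/10.1 = 0.2537, L₁ = ρ₁/(1-ρ₁) = 0.2537/(1-0.2537) = 0.3399
Station 2: ρ₂ = 1.638/6.0 = 0.2730, L₂ = ρ₂/(1-ρ₂) = 0.2730/(1-0.2730) = 0.3755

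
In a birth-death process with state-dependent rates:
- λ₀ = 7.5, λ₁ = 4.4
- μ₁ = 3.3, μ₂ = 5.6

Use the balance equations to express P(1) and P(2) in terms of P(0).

Balance equations:
State 0: λ₀P₀ = μ₁P₁ → P₁ = (λ₀/μ₁)P₀ = (7.5/3.3)P₀ = 2.2727P₀
State 1: P₂ = (λ₀λ₁)/(μ₁μ₂)P₀ = (7.5×4.4)/(3.3×5.6)P₀ = 1.7857P₀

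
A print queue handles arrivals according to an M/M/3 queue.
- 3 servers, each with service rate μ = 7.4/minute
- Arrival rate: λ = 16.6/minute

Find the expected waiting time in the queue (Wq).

Traffic intensity: ρ = λ/(cμ) = 16.6/(3×7.4) = 0.7477
Since ρ = 0.7477 < 1, system is stable.
Offered load a = λ/μ = cρ = 16.6/7.4 = 2.2432
P₀ = [ Σₙ₌₀^2 aⁿ/n! + a^3/(3!(1-ρ)) ]⁻¹
Σ = a^0/0! + a^1/1! + a^2/2! = 1.0000 + 2.2432 + 2.5161 = 5.7593
a^3/(3!(1-ρ)) = 11.2883/(6 × 0.25225) = 7.4584
P₀ = 1/(5.7593 + 7.4584) = 0.07566
Lq = P₀·a^3·ρ / (3!(1-ρ)²) = 0.07566 × 11.2883 × 0.7477 / (6 × 0.06363) = 1.6727
Wq = Lq/λ = 1.6727/16.6 = 0.1008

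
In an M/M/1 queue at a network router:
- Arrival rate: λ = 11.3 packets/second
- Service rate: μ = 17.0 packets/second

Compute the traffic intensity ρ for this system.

Server utilization: ρ = λ/μ
ρ = 11.3/17.0 = 0.6647
The server is busy 66.47% of the time.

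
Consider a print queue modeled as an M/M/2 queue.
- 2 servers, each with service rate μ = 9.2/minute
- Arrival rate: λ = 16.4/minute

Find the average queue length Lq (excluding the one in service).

Traffic intensity: ρ = λ/(cμ) = 16.4/(2×9.2) = 0.8913
Since ρ = 0.8913 < 1, system is stable.
Offered load a = λ/μ = cρ = 16.4/9.2 = 1.7826
P₀ = [ Σₙ₌₀^1 aⁿ/n! + a^2/(2!(1-ρ)) ]⁻¹
Σ = a^0/0! + a^1/1! = 1.0000 + 1.7826 = 2.7826
a^2/(2!(1-ρ)) = 3.177694/(2 × 0.1086957) = 14.6174
P₀ = 1/(2.7826 + 14.6174) = 0.05747
Lq = P₀·a^2·ρ / (2!(1-ρ)²) = 0.0574713 × 3.17769 × 0.891304 / (2 × 0.0118147) = 6.8887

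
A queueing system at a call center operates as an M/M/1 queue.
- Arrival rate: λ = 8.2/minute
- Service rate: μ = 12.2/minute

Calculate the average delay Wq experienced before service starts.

First, compute utilization: ρ = λ/μ = 8.2/12.2 = 0.6721
For M/M/1: Wq = λ/(μ(μ-λ))
Wq = 8.2/(12.2 × (12.2-8.2))
Wq = 8.2/(12.2 × 4.00)
Wq = 0.1680 minutes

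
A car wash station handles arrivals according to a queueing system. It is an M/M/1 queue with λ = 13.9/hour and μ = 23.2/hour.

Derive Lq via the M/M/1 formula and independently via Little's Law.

Method 1 (direct): Lq = λ²/(μ(μ-λ)) = 193.21/(23.2 × 9.30) = 0.8955

Method 2 (Little's Law):
W = 1/(μ-λ) = 1/9.30 = 0.1075269
Wq = W - 1/μ = 0.1075269 - 0.04310345 = 0.064423
Lq = λWq = 13.9 × 0.064423 = 0.8955 ✔ (matches Method 1)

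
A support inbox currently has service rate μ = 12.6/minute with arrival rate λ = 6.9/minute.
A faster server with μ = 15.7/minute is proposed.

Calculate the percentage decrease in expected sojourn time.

System 1: ρ₁ = 6.9/12.6 = 0.5476, W₁ = 1/(12.6-6.9) = 0.1754
System 2: ρ₂ = 6.9/15.7 = 0.4395, W₂ = 1/(15.7-6.9) = 0.1136
Improvement: (W₁-W₂)/W₁ = (0.1754-0.1136)/0.1754 = 35.23%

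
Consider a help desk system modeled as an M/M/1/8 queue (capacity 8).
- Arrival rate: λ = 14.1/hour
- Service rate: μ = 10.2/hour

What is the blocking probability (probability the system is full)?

ρ = λ/μ = 14.1/10.2 = 1.38235
P₀ = (1-ρ)/(1-ρ^(K+1)) = (1-1.38235)/(1-1.38235^9) = -0.3823/-17.4316 = 0.02193
P_K = P₀×ρ^K = 0.021934 × 1.38235^8 = 0.021934 × 13.3335 = 0.2925
Blocking probability = 29.25%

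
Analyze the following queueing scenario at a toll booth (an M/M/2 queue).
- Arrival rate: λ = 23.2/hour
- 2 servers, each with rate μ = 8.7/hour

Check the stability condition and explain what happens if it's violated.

Stability requires ρ = λ/(cμ) < 1
ρ = 23.2/(2 × 8.7) = 23.2/17.40 = 1.3333
Since 1.3333 ≥ 1, the system is UNSTABLE.
Need c > λ/μ = 23.2/8.7 = 2.67.
Minimum servers needed: c = 3.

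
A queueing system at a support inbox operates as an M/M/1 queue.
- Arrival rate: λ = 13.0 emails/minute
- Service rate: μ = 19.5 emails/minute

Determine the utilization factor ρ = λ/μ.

Server utilization: ρ = λ/μ
ρ = 13.0/19.5 = 0.6667
The server is busy 66.67% of the time.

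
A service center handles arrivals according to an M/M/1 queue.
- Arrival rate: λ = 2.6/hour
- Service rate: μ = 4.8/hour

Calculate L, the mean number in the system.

ρ = λ/μ = 2.6/4.8 = 0.5417
For M/M/1: L = λ/(μ-λ)
L = 2.6/(4.8-2.6) = 2.6/2.20
L = 1.1818 customers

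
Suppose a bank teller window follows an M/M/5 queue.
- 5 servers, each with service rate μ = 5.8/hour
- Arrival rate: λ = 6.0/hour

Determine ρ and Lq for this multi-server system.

Traffic intensity: ρ = λ/(cμ) = 6.0/(5×5.8) = 0.2069
Since ρ = 0.2069 < 1, system is stable.
Offered load a = λ/μ = cρ = 6.0/5.8 = 1.0345
P₀ = [ Σₙ₌₀^4 aⁿ/n! + a^5/(5!(1-ρ)) ]⁻¹
Σ = a^0/0! + a^1/1! + a^2/2! + a^3/3! + a^4/4! = 1.0000 + 1.0345 + 0.5351 + 0.1845 + 0.04772 = 2.8018
a^5/(5!(1-ρ)) = 1.1847/(120 × 0.7931) = 0.01245
P₀ = 1/(2.8018 + 0.01245) = 0.3553
Lq = P₀·a^5·ρ / (5!(1-ρ)²) = 0.3553 × 1.1847 × 0.2069 / (120 × 0.6290) = 0.001154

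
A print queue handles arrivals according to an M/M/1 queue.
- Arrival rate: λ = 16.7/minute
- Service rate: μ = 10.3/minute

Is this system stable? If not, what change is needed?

Stability requires ρ = λ/(cμ) < 1
ρ = 16.7/(1 × 10.3) = 16.7/10.30 = 1.6214
Since 1.6214 ≥ 1, the system is UNSTABLE.
Queue grows without bound. Need μ > λ = 16.7.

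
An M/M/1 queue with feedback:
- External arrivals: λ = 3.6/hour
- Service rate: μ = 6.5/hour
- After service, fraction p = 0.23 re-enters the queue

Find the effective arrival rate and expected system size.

Effective arrival rate: λ_eff = λ/(1-p) = 3.6/(1-0.23) = 3.6/0.77 = 4.6753
ρ = λ_eff/μ = 4.6753/6.5 = 0.71928
L = ρ/(1-ρ) = 0.71928/(1-0.71928) = 2.5623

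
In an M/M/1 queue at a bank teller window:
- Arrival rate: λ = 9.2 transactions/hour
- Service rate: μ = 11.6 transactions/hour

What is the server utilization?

Server utilization: ρ = λ/μ
ρ = 9.2/11.6 = 0.7931
The server is busy 79.31% of the time.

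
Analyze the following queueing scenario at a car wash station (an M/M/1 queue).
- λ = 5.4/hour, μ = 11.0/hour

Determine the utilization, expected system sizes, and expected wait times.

Step 1: ρ = λ/μ = 5.4/11.0 = 0.4909
Step 2: L = λ/(μ-λ) = 5.4/5.60 = 0.9643
Step 3: Lq = λ²/(μ(μ-λ)) = 29.16/(11.0×5.60) = 0.4734
Step 4: W = 1/(μ-λ) = 1/5.60 = 0.17857
Step 5: Wq = λ/(μ(μ-λ)) = 5.4/(11.0×5.60) = 0.08766
Step 6: P(0) = 1-ρ = 0.5091
Verify: L = λW = 5.4×0.17857 = 0.9643 ✔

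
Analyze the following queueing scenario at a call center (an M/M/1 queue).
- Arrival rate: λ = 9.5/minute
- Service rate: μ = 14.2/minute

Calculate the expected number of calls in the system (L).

ρ = λ/μ = 9.5/14.2 = 0.6690
For M/M/1: L = λ/(μ-λ)
L = 9.5/(14.2-9.5) = 9.5/4.70
L = 2.0213 calls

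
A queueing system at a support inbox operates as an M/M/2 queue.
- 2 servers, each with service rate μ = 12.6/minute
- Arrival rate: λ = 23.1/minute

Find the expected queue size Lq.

Traffic intensity: ρ = λ/(cμ) = 23.1/(2×12.6) = 0.9167
Since ρ = 0.9167 < 1, system is stable.
Offered load a = λ/μ = cρ = 23.1/12.6 = 1.8333
P₀ = [ Σₙ₌₀^1 aⁿ/n! + a^2/(2!(1-ρ)) ]⁻¹
Σ = a^0/0! + a^1/1! = 1.0000 + 1.8333 = 2.8333
a^2/(2!(1-ρ)) = 3.3611/(2 × 0.083333) = 20.1667
P₀ = 1/(2.8333 + 20.1667) = 0.04348
Lq = P₀·a^2·ρ / (2!(1-ρ)²) = 0.043478 × 3.3611 × 0.91667 / (2 × 0.0069444) = 9.6449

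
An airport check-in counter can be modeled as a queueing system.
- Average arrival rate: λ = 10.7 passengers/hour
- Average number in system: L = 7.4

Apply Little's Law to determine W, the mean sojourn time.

Little's Law: L = λW, so W = L/λ
W = 7.4/10.7 = 0.6916 hours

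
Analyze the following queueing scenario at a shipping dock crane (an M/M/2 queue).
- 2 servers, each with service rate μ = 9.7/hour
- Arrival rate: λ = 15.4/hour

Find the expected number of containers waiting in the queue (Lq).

Traffic intensity: ρ = λ/(cμ) = 15.4/(2×9.7) = 0.7938
Since ρ = 0.7938 < 1, system is stable.
Offered load a = λ/μ = cρ = 15.4/9.7 = 1.5876
P₀ = [ Σₙ₌₀^1 aⁿ/n! + a^2/(2!(1-ρ)) ]⁻¹
Σ = a^0/0! + a^1/1! = 1.0000 + 1.5876 = 2.5876
a^2/(2!(1-ρ)) = 2.52057/(2 × 0.206186) = 6.1124
P₀ = 1/(2.5876 + 6.1124) = 0.1149
Lq = P₀·a^2·ρ / (2!(1-ρ)²) = 0.11494 × 2.5206 × 0.79381 / (2 × 0.042512) = 2.7049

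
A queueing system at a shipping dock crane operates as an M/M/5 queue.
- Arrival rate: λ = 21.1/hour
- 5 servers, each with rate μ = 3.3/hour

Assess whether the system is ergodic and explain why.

Stability requires ρ = λ/(cμ) < 1
ρ = 21.1/(5 × 3.3) = 21.1/16.50 = 1.2788
Since 1.2788 ≥ 1, the system is UNSTABLE.
Need c > λ/μ = 21.1/3.3 = 6.39.
Minimum servers needed: c = 7.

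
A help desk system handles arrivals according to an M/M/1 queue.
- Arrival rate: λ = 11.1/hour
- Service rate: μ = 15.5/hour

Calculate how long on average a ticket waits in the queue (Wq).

First, compute utilization: ρ = λ/μ = 11.1/15.5 = 0.7161
For M/M/1: Wq = λ/(μ(μ-λ))
Wq = 11.1/(15.5 × (15.5-11.1))
Wq = 11.1/(15.5 × 4.40)
Wq = 0.1628 hours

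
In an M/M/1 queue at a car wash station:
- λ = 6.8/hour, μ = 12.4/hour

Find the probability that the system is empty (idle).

ρ = λ/μ = 6.8/12.4 = 0.5484
P(0) = 1 - ρ = 1 - 0.5484 = 0.4516
The server is idle 45.16% of the time.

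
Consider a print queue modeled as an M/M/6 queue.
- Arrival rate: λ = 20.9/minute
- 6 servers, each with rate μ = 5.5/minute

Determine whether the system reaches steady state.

Stability requires ρ = λ/(cμ) < 1
ρ = 20.9/(6 × 5.5) = 20.9/33.00 = 0.6333
Since 0.6333 < 1, the system is STABLE.
The servers are busy 63.33% of the time.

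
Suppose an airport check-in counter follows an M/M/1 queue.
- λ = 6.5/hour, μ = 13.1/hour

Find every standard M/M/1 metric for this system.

Step 1: ρ = λ/μ = 6.5/13.1 = 0.4962
Step 2: L = λ/(μ-λ) = 6.5/6.60 = 0.9848
Step 3: Lq = λ²/(μ(μ-λ)) = 42.25/(13.1×6.60) = 0.4887
Step 4: W = 1/(μ-λ) = 1/6.60 = 0.1515
Step 5: Wq = λ/(μ(μ-λ)) = 6.5/(13.1×6.60) = 0.07518
Step 6: P(0) = 1-ρ = 0.5038
Verify: L = λW = 6.5×0.1515 = 0.9848 ✔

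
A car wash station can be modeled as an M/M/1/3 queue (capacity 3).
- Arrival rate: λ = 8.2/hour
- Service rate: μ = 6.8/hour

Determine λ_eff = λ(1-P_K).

ρ = λ/μ = 8.2/6.8 = 1.2059
P₀ = (1-ρ)/(1-ρ^(K+1)) = (1-1.2059)/(1-1.2059^4) = -0.2059/-1.1147 = 0.1847
P_K = P₀×ρ^K = 0.1847 × 1.2059^3 = 0.1847 × 1.7536 = 0.3239
λ_eff = λ(1-P_K) = 8.2 × (1 - 0.32391) = 8.2 × 0.67609 = 5.5439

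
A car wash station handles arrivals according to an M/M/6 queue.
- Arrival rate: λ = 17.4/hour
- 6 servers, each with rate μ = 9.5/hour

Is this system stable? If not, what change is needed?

Stability requires ρ = λ/(cμ) < 1
ρ = 17.4/(6 × 9.5) = 17.4/57.00 = 0.3053
Since 0.3053 < 1, the system is STABLE.
The servers are busy 30.53% of the time.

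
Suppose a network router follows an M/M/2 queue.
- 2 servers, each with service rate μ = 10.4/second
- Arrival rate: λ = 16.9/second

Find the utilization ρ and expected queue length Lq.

Traffic intensity: ρ = λ/(cμ) = 16.9/(2×10.4) = 0.8125
Since ρ = 0.8125 < 1, system is stable.
Offered load a = λ/μ = cρ = 16.9/10.4 = 1.6250
P₀ = [ Σₙ₌₀^1 aⁿ/n! + a^2/(2!(1-ρ)) ]⁻¹
Σ = a^0/0! + a^1/1! = 1.0000 + 1.6250 = 2.6250
a^2/(2!(1-ρ)) = 2.64062/(2 × 0.187500) = 7.0417
P₀ = 1/(2.6250 + 7.0417) = 0.1034
Lq = P₀·a^2·ρ / (2!(1-ρ)²) = 0.103448 × 2.64062 × 0.812500 / (2 × 0.0351563) = 3.1566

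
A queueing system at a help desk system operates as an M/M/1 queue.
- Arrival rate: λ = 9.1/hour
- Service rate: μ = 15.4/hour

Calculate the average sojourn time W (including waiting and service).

First, compute utilization: ρ = λ/μ = 9.1/15.4 = 0.5909
For M/M/1: W = 1/(μ-λ)
W = 1/(15.4-9.1) = 1/6.30
W = 0.1587 hours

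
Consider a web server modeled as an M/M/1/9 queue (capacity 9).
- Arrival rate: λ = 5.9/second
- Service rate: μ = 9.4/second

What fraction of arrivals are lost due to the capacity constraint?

ρ = λ/μ = 5.9/9.4 = 0.62766
P₀ = (1-ρ)/(1-ρ^(K+1)) = (1-0.62766)/(1-0.62766^10) = 0.3723/0.9905 = 0.3759
P_K = P₀×ρ^K = 0.37591 × 0.62766^9 = 0.37591 × 0.015119 = 0.005683
Blocking probability = 0.57%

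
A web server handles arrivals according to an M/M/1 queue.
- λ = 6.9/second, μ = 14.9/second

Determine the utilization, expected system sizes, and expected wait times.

Step 1: ρ = λ/μ = 6.9/14.9 = 0.4631
Step 2: L = λ/(μ-λ) = 6.9/8.00 = 0.8625
Step 3: Lq = λ²/(μ(μ-λ)) = 47.61/(14.9×8.00) = 0.3994
Step 4: W = 1/(μ-λ) = 1/8.00 = 0.1250
Step 5: Wq = λ/(μ(μ-λ)) = 6.9/(14.9×8.00) = 0.05789
Step 6: P(0) = 1-ρ = 0.5369
Verify: L = λW = 6.9×0.1250 = 0.8625 ✔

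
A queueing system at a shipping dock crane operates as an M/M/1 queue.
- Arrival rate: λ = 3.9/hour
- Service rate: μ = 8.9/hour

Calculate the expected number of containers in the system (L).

ρ = λ/μ = 3.9/8.9 = 0.4382
For M/M/1: L = λ/(μ-λ)
L = 3.9/(8.9-3.9) = 3.9/5.00
L = 0.7800 containers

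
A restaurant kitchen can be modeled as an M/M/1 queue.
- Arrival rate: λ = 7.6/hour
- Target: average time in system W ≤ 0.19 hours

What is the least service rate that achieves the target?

For M/M/1: W = 1/(μ-λ)
Need W ≤ 0.19, so 1/(μ-λ) ≤ 0.19
μ - λ ≥ 1/0.19 = 5.2632
μ ≥ 7.6 + 5.2632 = 12.8632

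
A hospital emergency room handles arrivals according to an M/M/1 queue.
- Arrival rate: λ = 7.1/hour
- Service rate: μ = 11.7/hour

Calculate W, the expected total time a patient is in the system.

First, compute utilization: ρ = λ/μ = 7.1/11.7 = 0.6068
For M/M/1: W = 1/(μ-λ)
W = 1/(11.7-7.1) = 1/4.60
W = 0.2174 hours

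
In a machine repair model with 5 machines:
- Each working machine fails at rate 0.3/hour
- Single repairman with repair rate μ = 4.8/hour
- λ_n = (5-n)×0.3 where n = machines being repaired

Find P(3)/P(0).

P(3)/P(0) = ∏_{i=0}^{3-1} λ_i/μ_{i+1}
= (5-0)×0.3/4.8 × (5-1)×0.3/4.8 × (5-2)×0.3/4.8
= 0.01465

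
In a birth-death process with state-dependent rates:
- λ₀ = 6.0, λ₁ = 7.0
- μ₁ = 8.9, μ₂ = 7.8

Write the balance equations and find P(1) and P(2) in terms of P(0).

Balance equations:
State 0: λ₀P₀ = μ₁P₁ → P₁ = (λ₀/μ₁)P₀ = (6.0/8.9)P₀ = 0.6742P₀
State 1: P₂ = (λ₀λ₁)/(μ₁μ₂)P₀ = (6.0×7.0)/(8.9×7.8)P₀ = 0.6050P₀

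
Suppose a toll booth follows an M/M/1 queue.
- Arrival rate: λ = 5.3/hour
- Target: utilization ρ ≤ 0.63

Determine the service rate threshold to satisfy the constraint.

ρ = λ/μ, so μ = λ/ρ
μ ≥ 5.3/0.63 = 8.4127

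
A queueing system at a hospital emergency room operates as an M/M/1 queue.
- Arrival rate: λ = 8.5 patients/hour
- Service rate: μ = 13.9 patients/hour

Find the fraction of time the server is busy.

Server utilization: ρ = λ/μ
ρ = 8.5/13.9 = 0.6115
The server is busy 61.15% of the time.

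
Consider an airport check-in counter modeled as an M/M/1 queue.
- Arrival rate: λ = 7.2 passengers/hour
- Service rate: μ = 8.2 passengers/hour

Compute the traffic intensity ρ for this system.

Server utilization: ρ = λ/μ
ρ = 7.2/8.2 = 0.8780
The server is busy 87.80% of the time.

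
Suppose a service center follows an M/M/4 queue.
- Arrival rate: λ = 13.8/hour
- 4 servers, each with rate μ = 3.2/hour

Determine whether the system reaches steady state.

Stability requires ρ = λ/(cμ) < 1
ρ = 13.8/(4 × 3.2) = 13.8/12.80 = 1.0781
Since 1.0781 ≥ 1, the system is UNSTABLE.
Need c > λ/μ = 13.8/3.2 = 4.31.
Minimum servers needed: c = 5.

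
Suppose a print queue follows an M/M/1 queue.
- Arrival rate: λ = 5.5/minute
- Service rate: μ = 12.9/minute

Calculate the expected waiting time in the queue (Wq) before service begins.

First, compute utilization: ρ = λ/μ = 5.5/12.9 = 0.4264
For M/M/1: Wq = λ/(μ(μ-λ))
Wq = 5.5/(12.9 × (12.9-5.5))
Wq = 5.5/(12.9 × 7.40)
Wq = 0.05762 minutes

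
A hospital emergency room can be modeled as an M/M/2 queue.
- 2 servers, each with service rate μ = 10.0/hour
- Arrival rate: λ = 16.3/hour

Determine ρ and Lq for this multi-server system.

Traffic intensity: ρ = λ/(cμ) = 16.3/(2×10.0) = 0.8150
Since ρ = 0.8150 < 1, system is stable.
Offered load a = λ/μ = cρ = 16.3/10.0 = 1.6300
P₀ = [ Σₙ₌₀^1 aⁿ/n! + a^2/(2!(1-ρ)) ]⁻¹
Σ = a^0/0! + a^1/1! = 1.0000 + 1.6300 = 2.6300
a^2/(2!(1-ρ)) = 2.6569/(2 × 0.1850) = 7.1808
P₀ = 1/(2.6300 + 7.1808) = 0.1019
Lq = P₀·a^2·ρ / (2!(1-ρ)²) = 0.101928 × 2.65690 × 0.815000 / (2 × 0.0342250) = 3.2244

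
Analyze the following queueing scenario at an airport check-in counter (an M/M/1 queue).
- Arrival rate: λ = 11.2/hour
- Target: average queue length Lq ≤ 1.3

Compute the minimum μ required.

For M/M/1: Lq = λ²/(μ(μ-λ))
Need Lq ≤ 1.3, i.e. μ(μ-λ) ≥ λ²/1.3
μ² - 11.2μ - 125.44/1.3 ≥ 0  →  μ² - 11.2μ - 96.4923 ≥ 0
Quadratic formula (positive root): μ = [λ + √(λ² + 4×96.4923)]/2
Discriminant: 125.44 + 4×96.4923 = 511.4092, √511.4092 = 22.6144
μ ≥ (11.2 + 22.6144)/2 = 16.9072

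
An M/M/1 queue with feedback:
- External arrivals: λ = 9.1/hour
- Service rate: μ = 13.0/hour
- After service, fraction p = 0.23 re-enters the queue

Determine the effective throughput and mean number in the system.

Effective arrival rate: λ_eff = λ/(1-p) = 9.1/(1-0.23) = 9.1/0.77 = 11.81818
ρ = λ_eff/μ = 11.81818/13.0 = 0.909091
L = ρ/(1-ρ) = 0.909091/(1-0.909091) = 10.0000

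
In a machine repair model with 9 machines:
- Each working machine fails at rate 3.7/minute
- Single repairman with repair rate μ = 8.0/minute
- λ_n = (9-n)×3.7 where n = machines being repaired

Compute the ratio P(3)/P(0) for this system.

P(3)/P(0) = ∏_{i=0}^{3-1} λ_i/μ_{i+1}
= (9-0)×3.7/8.0 × (9-1)×3.7/8.0 × (9-2)×3.7/8.0
= 49.8615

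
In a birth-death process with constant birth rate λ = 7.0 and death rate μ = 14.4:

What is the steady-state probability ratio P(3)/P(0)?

For constant rates: P(n)/P(0) = (λ/μ)^n
P(3)/P(0) = (7.0/14.4)^3 = 0.4861^3 = 0.1149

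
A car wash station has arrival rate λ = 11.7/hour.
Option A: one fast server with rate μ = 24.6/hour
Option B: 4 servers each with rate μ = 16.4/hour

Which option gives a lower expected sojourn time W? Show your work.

Option A: single server μ = 24.6 (M/M/1)
  ρ_A = 11.7/24.6 = 0.4756
  W_A = 1/(μ-λ) = 1/(24.6-11.7) = 1/12.90 = 0.07752

Option B: 4 servers μ = 16.4 (M/M/4)
  ρ_B = λ/(cμ) = 11.7/(4×16.4) = 0.1784
  Offered load a = λ/μ = cρ = 11.7/16.4 = 0.7134
  P₀ = [ Σₙ₌₀^3 aⁿ/n! + a^4/(4!(1-ρ)) ]⁻¹
  Σ = a^0/0! + a^1/1! + a^2/2! + a^3/3! = 1.0000 + 0.7134 + 0.2545 + 0.06052 = 2.0284
  a^4/(4!(1-ρ)) = 0.25904/(24 × 0.82165) = 0.01314
  P₀ = 1/(2.0284 + 0.01314) = 0.4898
  Lq = P₀·a^4·ρ / (4!(1-ρ)²) = 0.4898 × 0.2590 × 0.1784 / (24 × 0.6751) = 0.001397
  Wq_B = Lq/λ = 0.00139672/11.7 = 0.000119378
  W_B = Wq_B + 1/μ = 0.000119378 + 0.0609756 = 0.06109

Since W_B = 0.06109 < W_A = 0.07752, Option B (multiple servers) has the shorter time in system.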